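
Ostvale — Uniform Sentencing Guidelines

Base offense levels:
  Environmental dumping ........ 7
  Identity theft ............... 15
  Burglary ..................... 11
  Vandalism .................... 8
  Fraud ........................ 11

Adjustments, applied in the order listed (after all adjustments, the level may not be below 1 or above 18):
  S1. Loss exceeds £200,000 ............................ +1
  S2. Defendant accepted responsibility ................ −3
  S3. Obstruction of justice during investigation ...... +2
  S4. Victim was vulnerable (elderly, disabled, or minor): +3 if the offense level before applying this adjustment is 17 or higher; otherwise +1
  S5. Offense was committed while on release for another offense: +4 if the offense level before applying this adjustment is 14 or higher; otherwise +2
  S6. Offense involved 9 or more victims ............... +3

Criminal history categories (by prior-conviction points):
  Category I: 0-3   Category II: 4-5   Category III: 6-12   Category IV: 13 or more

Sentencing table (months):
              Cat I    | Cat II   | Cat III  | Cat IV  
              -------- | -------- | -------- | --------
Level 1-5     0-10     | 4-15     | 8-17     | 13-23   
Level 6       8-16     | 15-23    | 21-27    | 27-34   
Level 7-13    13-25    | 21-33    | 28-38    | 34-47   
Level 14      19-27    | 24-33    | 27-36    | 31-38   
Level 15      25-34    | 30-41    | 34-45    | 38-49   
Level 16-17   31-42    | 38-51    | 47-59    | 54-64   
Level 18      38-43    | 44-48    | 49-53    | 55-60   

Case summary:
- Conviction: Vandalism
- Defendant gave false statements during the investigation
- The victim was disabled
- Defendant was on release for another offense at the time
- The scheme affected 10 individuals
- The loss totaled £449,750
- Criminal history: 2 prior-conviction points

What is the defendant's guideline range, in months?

31-42 months

Base offense level for vandalism: 8.
S1 applies: 8 + 1 = 9.
S2 does not apply.
S3 applies: 9 + 2 = 11.
S4 applies (level before this adjustment is 11 < 17, so +1): 11 + 1 = 12.
S5 applies (level before this adjustment is 12 < 14, so +2): 12 + 2 = 14.
S6 applies: 14 + 3 = 17.
Final offense level: 17.
Criminal history: 2 prior points → Category I (0-3).
Level 17 falls in the 16-17 band.
Grid: Level 16-17 × Category I = 31-42 months.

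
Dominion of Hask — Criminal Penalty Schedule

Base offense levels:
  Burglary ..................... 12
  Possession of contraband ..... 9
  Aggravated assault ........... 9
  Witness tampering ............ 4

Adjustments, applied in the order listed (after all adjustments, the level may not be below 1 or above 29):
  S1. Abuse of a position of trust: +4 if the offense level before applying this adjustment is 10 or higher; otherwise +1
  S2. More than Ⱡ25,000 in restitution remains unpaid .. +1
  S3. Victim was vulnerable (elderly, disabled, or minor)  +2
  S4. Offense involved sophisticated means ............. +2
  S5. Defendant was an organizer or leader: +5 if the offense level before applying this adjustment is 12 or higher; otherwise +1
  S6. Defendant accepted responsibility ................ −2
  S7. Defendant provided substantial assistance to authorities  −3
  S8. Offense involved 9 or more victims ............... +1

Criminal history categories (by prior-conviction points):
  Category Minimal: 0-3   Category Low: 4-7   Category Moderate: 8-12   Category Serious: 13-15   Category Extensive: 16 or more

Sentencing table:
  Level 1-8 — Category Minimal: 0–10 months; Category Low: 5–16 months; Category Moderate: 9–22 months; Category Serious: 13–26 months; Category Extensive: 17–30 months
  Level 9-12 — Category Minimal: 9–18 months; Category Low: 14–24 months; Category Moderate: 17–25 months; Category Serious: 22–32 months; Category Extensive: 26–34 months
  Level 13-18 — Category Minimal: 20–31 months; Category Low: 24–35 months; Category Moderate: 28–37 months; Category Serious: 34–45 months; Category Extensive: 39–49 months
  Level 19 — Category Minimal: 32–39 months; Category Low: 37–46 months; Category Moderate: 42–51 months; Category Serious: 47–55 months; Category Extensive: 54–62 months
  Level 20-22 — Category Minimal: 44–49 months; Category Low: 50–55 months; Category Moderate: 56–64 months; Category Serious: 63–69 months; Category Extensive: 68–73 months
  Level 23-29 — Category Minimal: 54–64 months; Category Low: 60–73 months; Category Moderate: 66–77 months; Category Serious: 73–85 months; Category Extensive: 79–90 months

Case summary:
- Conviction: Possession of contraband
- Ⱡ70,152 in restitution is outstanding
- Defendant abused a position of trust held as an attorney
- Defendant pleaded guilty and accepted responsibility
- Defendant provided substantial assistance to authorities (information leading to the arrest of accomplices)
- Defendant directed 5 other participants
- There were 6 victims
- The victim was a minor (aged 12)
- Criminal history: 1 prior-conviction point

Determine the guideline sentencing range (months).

20-31 months

Base offense level for possession of contraband: 9.
S1 applies (level before this adjustment is 9 < 10, so +1): 9 + 1 = 10.
S2 applies: 10 + 1 = 11.
S3 applies: 11 + 2 = 13.
S4 does not apply.
S5 applies (level before this adjustment is 13 ≥ 12, so +5): 13 + 5 = 18.
S6 applies: 18 − 2 = 16.
S7 applies: 16 − 3 = 13.
Final offense level: 13.
Criminal history: 1 prior point → Category Minimal (0-3).
Level 13 falls in the 13-18 band.
Grid: Level 13-18 × Category Minimal = 20-31 months.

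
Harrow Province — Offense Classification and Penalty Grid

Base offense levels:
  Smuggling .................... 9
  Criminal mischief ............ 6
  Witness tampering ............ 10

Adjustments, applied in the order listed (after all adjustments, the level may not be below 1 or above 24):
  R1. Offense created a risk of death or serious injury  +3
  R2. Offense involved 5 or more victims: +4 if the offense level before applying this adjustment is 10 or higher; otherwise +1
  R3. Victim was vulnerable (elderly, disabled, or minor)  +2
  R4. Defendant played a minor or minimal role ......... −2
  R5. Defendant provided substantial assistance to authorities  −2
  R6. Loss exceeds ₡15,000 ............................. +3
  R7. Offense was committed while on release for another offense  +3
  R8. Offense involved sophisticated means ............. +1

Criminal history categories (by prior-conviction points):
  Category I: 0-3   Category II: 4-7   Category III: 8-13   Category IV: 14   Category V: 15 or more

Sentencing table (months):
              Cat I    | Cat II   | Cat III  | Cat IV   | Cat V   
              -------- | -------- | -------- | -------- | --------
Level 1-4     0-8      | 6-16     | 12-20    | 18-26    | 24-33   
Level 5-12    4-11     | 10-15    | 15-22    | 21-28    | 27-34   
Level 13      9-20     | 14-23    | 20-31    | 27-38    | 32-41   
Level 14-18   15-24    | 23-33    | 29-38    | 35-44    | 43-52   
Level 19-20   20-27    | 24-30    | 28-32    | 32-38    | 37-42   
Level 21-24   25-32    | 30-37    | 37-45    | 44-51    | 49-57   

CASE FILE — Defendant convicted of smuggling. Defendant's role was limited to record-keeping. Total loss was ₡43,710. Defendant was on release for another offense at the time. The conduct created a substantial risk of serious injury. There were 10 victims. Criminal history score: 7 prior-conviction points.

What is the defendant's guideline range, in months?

Base offense level for smuggling: 9.
R1 applies: 9 + 3 = 12.
R2 applies (level before this adjustment is 12 ≥ 10, so +4): 12 + 4 = 16.
R3 does not apply.
R4 applies: 16 − 2 = 14.
R6 applies: 14 + 3 = 17.
R7 applies: 17 + 3 = 20.
Final offense level: 20.
Criminal history: 7 prior points → Category II (4-7).
Level 20 falls in the 19-20 band.
Grid: Level 19-20 × Category II = 24-30 months.

24-30 months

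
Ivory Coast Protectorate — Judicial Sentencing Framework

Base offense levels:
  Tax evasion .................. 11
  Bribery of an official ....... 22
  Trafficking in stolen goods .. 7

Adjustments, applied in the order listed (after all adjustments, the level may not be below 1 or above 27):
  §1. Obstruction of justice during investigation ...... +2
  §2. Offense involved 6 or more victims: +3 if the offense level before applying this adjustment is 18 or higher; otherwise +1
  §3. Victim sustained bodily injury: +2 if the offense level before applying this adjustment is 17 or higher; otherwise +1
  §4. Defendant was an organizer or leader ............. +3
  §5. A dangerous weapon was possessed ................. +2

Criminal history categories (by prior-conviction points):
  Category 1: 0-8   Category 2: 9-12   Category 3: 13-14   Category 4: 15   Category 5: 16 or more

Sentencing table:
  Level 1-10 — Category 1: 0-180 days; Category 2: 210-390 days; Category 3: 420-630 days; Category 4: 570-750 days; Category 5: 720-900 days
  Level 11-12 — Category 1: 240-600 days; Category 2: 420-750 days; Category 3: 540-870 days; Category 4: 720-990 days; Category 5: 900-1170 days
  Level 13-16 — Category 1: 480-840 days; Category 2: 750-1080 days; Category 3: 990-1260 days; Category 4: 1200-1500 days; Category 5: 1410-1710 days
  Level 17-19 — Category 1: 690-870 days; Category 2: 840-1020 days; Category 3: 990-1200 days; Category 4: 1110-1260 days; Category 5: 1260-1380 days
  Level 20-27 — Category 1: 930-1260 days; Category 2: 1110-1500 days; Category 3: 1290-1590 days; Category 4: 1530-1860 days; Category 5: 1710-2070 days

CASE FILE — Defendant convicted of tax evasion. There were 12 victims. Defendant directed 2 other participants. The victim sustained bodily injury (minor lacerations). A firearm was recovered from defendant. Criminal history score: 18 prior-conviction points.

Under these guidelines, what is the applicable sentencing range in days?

Base offense level for tax evasion: 11.
§2 applies (level before this adjustment is 11 < 18, so +1): 11 + 1 = 12.
§3 applies (level before this adjustment is 12 < 17, so +1): 12 + 1 = 13.
§4 applies: 13 + 3 = 16.
§5 applies: 16 + 2 = 18.
Final offense level: 18.
Criminal history: 18 prior points → Category 5 (16+).
Level 18 falls in the 17-19 band.
Grid: Level 17-19 × Category 5 = 1260-1380 days.

1260-1380 days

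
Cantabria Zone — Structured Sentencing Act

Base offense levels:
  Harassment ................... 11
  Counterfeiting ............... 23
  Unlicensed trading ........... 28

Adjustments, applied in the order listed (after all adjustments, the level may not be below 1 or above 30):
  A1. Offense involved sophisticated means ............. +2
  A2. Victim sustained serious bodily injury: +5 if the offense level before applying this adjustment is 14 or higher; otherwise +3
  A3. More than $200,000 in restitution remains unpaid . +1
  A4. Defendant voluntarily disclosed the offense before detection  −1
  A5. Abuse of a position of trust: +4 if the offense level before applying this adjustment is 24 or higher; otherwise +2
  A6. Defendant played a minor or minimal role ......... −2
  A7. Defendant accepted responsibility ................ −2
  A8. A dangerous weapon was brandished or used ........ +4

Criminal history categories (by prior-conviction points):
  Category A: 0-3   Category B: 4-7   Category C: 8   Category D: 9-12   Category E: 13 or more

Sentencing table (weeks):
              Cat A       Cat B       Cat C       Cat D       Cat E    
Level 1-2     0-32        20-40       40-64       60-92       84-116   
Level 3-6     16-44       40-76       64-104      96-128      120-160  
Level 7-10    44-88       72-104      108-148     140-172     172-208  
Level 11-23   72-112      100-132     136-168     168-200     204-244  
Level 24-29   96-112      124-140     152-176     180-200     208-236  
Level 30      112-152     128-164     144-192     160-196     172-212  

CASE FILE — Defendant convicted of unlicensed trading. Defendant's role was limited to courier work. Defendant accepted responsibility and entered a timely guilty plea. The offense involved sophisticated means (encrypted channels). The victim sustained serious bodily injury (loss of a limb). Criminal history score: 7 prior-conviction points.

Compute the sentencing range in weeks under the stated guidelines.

Base offense level for unlicensed trading: 28.
A1 applies: 28 + 2 = 30.
A2 applies (level before this adjustment is 30 ≥ 14, so +5): 30 + 5 = 35.
A3 does not apply.
A5 does not apply.
A6 applies: 35 − 2 = 33.
A7 applies: 33 − 2 = 31.
Level 31 exceeds the maximum of 30; capped at 30.
Final offense level: 30.
Criminal history: 7 prior points → Category B (4-7).
Level 30 falls in the 30 band.
Grid: Level 30 × Category B = 128-164 weeks.

128-164 weeks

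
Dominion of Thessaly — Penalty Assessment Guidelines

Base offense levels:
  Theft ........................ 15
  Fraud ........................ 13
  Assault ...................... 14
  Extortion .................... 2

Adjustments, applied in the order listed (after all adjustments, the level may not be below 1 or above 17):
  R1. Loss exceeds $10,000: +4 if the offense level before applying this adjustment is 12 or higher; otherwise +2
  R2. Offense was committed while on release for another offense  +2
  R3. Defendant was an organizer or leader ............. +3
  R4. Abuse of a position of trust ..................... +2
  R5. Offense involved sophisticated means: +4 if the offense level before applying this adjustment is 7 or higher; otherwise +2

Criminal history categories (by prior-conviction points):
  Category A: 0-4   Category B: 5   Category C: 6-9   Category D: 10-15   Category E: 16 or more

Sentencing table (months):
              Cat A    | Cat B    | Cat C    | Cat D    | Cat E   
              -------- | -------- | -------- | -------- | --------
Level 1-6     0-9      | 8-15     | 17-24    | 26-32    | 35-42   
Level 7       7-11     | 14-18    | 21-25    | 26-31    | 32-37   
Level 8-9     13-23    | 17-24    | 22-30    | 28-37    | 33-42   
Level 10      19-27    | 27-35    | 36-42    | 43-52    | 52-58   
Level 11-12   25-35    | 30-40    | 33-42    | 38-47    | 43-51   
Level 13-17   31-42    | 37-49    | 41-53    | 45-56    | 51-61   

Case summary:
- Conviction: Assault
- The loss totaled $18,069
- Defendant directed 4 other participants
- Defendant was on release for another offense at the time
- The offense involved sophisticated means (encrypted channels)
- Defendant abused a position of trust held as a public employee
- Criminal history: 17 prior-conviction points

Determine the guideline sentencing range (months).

51-61 months

Base offense level for assault: 14.
R1 applies (level before this adjustment is 14 ≥ 12, so +4): 14 + 4 = 18.
R2 applies: 18 + 2 = 20.
R3 applies: 20 + 3 = 23.
R4 applies: 23 + 2 = 25.
R5 applies (level before this adjustment is 25 ≥ 7, so +4): 25 + 4 = 29.
Level 29 exceeds the maximum of 17; capped at 17.
Final offense level: 17.
Criminal history: 17 prior points → Category E (16+).
Level 17 falls in the 13-17 band.
Grid: Level 13-17 × Category E = 51-61 months.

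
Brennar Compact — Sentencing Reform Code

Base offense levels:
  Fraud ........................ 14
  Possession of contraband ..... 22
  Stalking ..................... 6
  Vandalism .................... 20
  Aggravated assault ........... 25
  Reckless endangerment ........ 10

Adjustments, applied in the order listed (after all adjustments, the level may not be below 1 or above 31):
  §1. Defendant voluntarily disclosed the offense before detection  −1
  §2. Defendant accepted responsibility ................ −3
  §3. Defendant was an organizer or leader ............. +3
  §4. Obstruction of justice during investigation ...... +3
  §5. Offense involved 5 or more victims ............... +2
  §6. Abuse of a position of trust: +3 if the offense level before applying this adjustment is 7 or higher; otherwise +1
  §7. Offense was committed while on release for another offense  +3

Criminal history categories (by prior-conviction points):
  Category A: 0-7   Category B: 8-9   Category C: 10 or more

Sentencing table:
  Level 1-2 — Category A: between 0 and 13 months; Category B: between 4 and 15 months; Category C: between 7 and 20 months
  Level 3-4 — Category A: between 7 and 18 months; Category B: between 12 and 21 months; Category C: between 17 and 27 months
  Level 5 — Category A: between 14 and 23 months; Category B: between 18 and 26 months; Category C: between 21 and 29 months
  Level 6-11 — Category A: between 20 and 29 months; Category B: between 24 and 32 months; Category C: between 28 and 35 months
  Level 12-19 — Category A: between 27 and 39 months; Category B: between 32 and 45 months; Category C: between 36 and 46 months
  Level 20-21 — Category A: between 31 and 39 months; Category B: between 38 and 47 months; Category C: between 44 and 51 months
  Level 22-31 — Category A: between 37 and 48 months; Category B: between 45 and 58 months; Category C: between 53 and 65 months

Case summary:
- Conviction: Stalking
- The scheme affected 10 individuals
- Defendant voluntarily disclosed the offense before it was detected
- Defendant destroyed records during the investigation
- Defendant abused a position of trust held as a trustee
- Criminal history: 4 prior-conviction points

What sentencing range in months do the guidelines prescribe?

Base offense level for stalking: 6.
§1 applies: 6 − 1 = 5.
§2 does not apply.
§3 does not apply.
§4 applies: 5 + 3 = 8.
§5 applies: 8 + 2 = 10.
§6 applies (level before this adjustment is 10 ≥ 7, so +3): 10 + 3 = 13.
§7 does not apply.
Final offense level: 13.
Criminal history: 4 prior points → Category A (0-7).
Level 13 falls in the 12-19 band.
Grid: Level 12-19 × Category A = 27-39 months.

27-39 months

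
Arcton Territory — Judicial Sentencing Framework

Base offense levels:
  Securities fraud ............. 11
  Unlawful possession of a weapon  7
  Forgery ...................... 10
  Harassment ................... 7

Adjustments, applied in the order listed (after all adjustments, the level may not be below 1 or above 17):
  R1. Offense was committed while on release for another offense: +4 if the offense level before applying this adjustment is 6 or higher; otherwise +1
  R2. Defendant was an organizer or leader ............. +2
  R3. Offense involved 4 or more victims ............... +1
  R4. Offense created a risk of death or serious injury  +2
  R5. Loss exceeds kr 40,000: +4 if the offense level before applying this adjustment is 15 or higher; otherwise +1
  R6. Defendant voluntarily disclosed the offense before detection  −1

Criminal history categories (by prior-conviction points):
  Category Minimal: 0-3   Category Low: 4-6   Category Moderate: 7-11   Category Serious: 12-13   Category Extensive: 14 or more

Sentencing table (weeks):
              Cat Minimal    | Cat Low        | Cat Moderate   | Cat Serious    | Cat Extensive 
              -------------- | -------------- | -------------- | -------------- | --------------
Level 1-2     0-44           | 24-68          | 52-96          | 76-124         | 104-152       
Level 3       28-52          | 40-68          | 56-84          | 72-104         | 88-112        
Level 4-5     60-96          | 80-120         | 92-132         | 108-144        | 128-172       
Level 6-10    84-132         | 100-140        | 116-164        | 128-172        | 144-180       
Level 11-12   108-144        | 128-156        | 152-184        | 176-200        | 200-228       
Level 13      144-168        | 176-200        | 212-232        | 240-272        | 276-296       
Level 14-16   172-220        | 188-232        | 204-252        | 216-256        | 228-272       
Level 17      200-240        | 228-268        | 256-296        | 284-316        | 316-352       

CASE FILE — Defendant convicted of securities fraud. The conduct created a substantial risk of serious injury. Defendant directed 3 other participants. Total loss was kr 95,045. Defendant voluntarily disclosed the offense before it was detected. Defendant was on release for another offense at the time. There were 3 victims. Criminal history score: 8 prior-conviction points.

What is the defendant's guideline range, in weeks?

Base offense level for securities fraud: 11.
R1 applies (level before this adjustment is 11 ≥ 6, so +4): 11 + 4 = 15.
R2 applies: 15 + 2 = 17.
R4 applies: 17 + 2 = 19.
R5 applies (level before this adjustment is 19 ≥ 15, so +4): 19 + 4 = 23.
R6 applies: 23 − 1 = 22.
Level 22 exceeds the maximum of 17; capped at 17.
Final offense level: 17.
Criminal history: 8 prior points → Category Moderate (7-11).
Level 17 falls in the 17 band.
Grid: Level 17 × Category Moderate = 256-296 weeks.

256-296 weeks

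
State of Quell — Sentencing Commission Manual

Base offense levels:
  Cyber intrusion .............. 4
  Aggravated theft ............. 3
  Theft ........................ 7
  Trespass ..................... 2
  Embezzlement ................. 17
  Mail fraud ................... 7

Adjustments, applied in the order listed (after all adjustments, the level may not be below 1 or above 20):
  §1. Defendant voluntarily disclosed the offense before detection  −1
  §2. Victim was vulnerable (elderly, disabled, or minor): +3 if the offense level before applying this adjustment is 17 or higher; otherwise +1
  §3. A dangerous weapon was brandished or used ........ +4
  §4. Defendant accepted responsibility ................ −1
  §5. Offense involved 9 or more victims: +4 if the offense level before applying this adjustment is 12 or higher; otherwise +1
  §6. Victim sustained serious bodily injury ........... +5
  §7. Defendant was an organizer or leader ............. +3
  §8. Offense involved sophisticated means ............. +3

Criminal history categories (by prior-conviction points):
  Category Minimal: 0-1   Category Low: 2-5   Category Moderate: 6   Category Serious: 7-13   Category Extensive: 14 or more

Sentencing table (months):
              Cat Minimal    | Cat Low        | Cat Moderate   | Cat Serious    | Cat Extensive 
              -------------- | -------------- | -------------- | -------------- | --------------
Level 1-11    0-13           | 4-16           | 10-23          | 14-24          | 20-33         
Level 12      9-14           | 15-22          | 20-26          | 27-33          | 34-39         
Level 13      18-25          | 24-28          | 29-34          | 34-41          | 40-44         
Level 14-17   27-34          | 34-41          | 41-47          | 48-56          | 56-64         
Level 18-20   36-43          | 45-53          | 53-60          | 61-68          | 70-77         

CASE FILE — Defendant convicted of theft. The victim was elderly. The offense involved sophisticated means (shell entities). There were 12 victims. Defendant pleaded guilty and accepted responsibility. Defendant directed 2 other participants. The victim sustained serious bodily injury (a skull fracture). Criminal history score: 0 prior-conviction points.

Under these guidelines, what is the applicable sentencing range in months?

36-43 months

Base offense level for theft: 7.
§1 does not apply.
§2 applies (level before this adjustment is 7 < 17, so +1): 7 + 1 = 8.
§4 applies: 8 − 1 = 7.
§5 applies (level before this adjustment is 7 < 12, so +1): 7 + 1 = 8.
§6 applies: 8 + 5 = 13.
§7 applies: 13 + 3 = 16.
§8 applies: 16 + 3 = 19.
Final offense level: 19.
Criminal history: 0 prior points → Category Minimal (0-1).
Level 19 falls in the 18-20 band.
Grid: Level 18-20 × Category Minimal = 36-43 months.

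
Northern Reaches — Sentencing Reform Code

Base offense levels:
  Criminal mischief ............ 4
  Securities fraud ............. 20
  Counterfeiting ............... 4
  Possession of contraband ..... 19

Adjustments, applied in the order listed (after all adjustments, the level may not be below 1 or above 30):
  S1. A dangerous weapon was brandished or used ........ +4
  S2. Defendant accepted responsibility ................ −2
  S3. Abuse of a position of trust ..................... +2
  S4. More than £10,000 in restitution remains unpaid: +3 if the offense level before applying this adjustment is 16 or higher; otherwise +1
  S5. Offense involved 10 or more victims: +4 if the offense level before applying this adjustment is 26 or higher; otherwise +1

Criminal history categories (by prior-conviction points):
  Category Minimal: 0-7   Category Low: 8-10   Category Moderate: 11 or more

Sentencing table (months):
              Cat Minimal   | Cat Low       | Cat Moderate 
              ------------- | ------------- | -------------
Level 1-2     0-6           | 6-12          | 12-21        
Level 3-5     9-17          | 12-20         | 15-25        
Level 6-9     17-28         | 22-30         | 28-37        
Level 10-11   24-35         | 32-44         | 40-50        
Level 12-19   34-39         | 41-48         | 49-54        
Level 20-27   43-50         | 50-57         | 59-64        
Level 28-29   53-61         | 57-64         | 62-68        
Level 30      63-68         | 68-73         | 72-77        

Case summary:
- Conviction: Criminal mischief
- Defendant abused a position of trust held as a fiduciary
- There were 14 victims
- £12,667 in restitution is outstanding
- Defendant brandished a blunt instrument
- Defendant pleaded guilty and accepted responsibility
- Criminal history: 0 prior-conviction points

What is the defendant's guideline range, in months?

Base offense level for criminal mischief: 4.
S1 applies: 4 + 4 = 8.
S2 applies: 8 − 2 = 6.
S3 applies: 6 + 2 = 8.
S4 applies (level before this adjustment is 8 < 16, so +1): 8 + 1 = 9.
S5 applies (level before this adjustment is 9 < 26, so +1): 9 + 1 = 10.
Final offense level: 10.
Criminal history: 0 prior points → Category Minimal (0-7).
Level 10 falls in the 10-11 band.
Grid: Level 10-11 × Category Minimal = 24-35 months.

24-35 months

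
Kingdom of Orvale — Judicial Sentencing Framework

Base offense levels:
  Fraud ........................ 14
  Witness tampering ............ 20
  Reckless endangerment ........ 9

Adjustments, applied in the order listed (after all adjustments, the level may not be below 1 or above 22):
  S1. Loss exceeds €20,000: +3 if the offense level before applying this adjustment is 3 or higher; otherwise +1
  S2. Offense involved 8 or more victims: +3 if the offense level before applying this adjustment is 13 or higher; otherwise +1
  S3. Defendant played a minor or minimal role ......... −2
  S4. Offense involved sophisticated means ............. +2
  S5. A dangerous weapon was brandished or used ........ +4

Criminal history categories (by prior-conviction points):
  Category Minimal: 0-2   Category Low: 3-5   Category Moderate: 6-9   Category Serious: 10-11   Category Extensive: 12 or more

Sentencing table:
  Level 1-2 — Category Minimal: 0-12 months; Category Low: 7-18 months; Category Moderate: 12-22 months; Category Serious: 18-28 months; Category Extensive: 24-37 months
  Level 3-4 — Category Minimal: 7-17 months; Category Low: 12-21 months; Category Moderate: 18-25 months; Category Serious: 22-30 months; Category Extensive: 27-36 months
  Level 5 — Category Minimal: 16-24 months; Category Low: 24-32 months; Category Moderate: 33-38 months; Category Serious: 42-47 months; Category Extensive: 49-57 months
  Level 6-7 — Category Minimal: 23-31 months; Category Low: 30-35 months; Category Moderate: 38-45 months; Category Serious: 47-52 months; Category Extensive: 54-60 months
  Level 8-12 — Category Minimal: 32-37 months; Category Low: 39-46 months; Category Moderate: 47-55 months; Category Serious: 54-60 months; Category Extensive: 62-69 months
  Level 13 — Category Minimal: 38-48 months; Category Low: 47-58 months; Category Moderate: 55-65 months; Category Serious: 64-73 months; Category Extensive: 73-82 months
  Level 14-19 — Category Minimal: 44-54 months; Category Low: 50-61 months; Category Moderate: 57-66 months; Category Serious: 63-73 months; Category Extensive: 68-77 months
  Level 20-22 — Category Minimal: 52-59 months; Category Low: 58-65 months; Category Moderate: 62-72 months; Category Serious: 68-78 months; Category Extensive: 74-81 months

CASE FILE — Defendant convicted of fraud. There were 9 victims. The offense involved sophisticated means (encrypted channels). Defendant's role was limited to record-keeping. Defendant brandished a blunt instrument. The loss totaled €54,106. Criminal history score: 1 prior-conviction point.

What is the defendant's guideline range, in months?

Base offense level for fraud: 14.
S1 applies (level before this adjustment is 14 ≥ 3, so +3): 14 + 3 = 17.
S2 applies (level before this adjustment is 17 ≥ 13, so +3): 17 + 3 = 20.
S3 applies: 20 − 2 = 18.
S4 applies: 18 + 2 = 20.
S5 applies: 20 + 4 = 24.
Level 24 exceeds the maximum of 22; capped at 22.
Final offense level: 22.
Criminal history: 1 prior point → Category Minimal (0-2).
Level 22 falls in the 20-22 band.
Grid: Level 20-22 × Category Minimal = 52-59 months.

52-59 months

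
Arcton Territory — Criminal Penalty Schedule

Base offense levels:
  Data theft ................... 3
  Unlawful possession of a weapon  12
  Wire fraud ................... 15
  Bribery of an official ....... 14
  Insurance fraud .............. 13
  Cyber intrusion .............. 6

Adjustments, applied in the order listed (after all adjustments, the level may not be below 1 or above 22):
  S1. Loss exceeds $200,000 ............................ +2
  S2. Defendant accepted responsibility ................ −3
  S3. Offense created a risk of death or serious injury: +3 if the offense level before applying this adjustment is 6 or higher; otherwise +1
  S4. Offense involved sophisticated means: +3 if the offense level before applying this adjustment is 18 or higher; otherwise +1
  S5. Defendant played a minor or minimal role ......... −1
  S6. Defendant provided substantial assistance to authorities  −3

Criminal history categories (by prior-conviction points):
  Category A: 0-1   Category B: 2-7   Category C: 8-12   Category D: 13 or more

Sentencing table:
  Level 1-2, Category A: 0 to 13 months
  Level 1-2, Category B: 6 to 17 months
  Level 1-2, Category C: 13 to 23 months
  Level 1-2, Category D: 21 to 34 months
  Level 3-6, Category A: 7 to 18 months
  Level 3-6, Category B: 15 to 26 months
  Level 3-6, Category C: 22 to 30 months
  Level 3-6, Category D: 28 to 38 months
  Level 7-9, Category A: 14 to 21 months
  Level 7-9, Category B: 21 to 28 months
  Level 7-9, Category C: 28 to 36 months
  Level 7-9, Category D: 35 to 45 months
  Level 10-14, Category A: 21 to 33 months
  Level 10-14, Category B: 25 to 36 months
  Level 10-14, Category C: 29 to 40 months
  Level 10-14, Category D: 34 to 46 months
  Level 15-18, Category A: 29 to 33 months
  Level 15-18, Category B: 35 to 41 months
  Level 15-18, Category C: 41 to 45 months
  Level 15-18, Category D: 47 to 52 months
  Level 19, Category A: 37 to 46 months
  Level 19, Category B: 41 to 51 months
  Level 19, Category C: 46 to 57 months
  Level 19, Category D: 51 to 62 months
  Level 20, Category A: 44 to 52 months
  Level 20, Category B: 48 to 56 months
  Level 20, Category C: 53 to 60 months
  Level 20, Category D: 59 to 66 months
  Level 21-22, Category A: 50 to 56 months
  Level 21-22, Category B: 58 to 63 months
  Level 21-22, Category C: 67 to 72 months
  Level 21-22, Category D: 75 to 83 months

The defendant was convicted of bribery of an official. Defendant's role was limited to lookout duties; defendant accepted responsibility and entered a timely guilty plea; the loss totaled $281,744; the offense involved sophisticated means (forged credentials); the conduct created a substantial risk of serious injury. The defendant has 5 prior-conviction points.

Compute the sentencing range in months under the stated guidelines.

Base offense level for bribery of an official: 14.
S1 applies: 14 + 2 = 16.
S2 applies: 16 − 3 = 13.
S3 applies (level before this adjustment is 13 ≥ 6, so +3): 13 + 3 = 16.
S4 applies (level before this adjustment is 16 < 18, so +1): 16 + 1 = 17.
S5 applies: 17 − 1 = 16.
S6 does not apply.
Final offense level: 16.
Criminal history: 5 prior points → Category B (2-7).
Level 16 falls in the 15-18 band.
Grid: Level 15-18 × Category B = 35-41 months.

35-41 months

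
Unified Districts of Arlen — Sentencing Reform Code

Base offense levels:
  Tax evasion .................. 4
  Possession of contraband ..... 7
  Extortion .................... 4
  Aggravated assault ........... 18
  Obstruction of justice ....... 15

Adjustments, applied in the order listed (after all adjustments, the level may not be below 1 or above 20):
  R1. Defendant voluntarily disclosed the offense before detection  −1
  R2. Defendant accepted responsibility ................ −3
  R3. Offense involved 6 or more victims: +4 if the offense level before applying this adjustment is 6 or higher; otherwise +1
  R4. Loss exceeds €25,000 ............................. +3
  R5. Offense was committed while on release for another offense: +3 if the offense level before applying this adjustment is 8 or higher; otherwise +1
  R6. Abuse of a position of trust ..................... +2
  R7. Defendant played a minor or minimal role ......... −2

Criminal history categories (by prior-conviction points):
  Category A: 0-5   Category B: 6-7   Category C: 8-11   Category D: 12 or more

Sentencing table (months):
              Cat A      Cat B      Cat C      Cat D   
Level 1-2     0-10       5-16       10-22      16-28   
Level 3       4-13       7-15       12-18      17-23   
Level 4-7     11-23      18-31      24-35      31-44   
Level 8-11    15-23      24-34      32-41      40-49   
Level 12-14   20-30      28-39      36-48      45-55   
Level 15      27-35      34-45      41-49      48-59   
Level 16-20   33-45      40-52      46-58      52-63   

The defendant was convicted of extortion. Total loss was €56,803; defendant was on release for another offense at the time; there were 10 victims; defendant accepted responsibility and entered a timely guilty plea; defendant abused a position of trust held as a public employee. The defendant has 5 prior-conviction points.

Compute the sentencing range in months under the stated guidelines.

15-23 months

Base offense level for extortion: 4.
R1 does not apply.
R2 applies: 4 − 3 = 1.
R3 applies (level before this adjustment is 1 < 6, so +1): 1 + 1 = 2.
R4 applies: 2 + 3 = 5.
R5 applies (level before this adjustment is 5 < 8, so +1): 5 + 1 = 6.
R6 applies: 6 + 2 = 8.
R7 does not apply.
Final offense level: 8.
Criminal history: 5 prior points → Category A (0-5).
Level 8 falls in the 8-11 band.
Grid: Level 8-11 × Category A = 15-23 months.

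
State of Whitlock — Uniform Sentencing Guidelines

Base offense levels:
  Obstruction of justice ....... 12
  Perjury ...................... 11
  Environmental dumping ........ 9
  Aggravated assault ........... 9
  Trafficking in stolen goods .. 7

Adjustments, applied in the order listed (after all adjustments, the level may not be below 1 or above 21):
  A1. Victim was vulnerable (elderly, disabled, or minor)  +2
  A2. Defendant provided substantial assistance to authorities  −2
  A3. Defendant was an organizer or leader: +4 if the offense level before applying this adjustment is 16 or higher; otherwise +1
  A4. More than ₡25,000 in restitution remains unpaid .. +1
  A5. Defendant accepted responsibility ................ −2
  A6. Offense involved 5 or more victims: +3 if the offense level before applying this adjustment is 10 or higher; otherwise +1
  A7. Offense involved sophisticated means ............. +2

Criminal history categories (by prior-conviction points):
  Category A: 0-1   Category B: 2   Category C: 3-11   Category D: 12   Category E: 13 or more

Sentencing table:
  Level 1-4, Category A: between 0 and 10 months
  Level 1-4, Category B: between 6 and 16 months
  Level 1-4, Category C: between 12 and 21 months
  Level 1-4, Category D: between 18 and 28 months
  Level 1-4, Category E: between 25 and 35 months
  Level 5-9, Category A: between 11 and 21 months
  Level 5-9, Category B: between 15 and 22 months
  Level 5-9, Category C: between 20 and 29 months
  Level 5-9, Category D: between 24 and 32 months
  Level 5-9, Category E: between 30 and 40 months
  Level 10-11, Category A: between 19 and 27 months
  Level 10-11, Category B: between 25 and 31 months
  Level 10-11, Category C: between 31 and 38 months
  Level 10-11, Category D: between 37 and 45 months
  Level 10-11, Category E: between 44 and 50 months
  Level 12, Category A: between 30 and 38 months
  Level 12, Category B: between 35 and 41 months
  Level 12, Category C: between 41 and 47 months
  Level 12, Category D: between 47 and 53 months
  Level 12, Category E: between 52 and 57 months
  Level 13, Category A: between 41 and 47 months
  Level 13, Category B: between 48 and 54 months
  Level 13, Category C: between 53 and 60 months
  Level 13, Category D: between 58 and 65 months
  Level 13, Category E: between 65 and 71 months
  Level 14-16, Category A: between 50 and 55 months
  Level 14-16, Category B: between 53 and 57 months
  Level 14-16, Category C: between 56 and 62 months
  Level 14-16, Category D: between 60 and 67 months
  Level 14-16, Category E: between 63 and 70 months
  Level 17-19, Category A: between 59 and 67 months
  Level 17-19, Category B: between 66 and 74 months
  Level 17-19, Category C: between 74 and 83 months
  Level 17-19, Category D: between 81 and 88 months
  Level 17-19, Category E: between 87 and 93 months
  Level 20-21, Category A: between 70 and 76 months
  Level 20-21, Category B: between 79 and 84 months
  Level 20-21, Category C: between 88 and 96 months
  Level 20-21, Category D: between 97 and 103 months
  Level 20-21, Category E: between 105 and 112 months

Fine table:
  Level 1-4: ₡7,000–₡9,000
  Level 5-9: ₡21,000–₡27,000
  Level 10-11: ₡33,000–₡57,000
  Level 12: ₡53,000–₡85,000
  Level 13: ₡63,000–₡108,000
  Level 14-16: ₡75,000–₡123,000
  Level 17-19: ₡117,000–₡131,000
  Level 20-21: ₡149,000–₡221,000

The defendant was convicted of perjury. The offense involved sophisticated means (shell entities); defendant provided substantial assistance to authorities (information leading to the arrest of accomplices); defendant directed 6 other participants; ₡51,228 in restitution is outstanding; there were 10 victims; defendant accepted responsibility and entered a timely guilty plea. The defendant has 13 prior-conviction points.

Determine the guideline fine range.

₡53,000–₡85,000

Base offense level for perjury: 11.
A1 does not apply.
A2 applies: 11 − 2 = 9.
A3 applies (level before this adjustment is 9 < 16, so +1): 9 + 1 = 10.
A4 applies: 10 + 1 = 11.
A5 applies: 11 − 2 = 9.
A6 applies (level before this adjustment is 9 < 10, so +1): 9 + 1 = 10.
A7 applies: 10 + 2 = 12.
Final offense level: 12.
Level 12 falls in the 12 band.
Fine table: Level 12 → ₡53,000–₡85,000.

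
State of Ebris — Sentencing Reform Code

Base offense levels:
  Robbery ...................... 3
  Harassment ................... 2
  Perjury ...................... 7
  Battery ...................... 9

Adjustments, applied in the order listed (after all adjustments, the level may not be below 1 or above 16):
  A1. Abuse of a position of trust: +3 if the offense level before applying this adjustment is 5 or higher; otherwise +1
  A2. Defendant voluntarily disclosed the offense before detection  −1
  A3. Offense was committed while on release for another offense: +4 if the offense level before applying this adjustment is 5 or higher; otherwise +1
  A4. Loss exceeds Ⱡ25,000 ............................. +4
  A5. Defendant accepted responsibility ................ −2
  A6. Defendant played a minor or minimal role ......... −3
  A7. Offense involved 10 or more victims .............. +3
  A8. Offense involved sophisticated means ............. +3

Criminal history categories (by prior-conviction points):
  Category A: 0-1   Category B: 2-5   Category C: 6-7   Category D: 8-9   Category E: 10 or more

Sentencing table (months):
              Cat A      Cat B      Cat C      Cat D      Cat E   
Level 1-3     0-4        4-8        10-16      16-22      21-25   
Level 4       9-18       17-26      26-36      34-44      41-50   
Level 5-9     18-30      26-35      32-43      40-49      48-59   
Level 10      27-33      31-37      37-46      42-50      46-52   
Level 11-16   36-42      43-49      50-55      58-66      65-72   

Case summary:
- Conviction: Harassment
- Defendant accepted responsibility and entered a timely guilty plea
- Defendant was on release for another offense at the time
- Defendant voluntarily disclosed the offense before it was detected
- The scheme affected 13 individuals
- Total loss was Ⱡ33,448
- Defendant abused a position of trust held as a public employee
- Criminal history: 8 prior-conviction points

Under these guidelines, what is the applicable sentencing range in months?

40-49 months

Base offense level for harassment: 2.
A1 applies (level before this adjustment is 2 < 5, so +1): 2 + 1 = 3.
A2 applies: 3 − 1 = 2.
A3 applies (level before this adjustment is 2 < 5, so +1): 2 + 1 = 3.
A4 applies: 3 + 4 = 7.
A5 applies: 7 − 2 = 5.
A7 applies: 5 + 3 = 8.
Final offense level: 8.
Criminal history: 8 prior points → Category D (8-9).
Level 8 falls in the 5-9 band.
Grid: Level 5-9 × Category D = 40-49 months.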